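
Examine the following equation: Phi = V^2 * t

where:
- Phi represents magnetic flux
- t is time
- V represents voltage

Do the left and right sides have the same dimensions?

No

Phi (magnetic flux) has dimensions [I^-1 L^2 M T^-2].
t (time) has dimensions [T].
V (voltage) has dimensions [I^-1 L^2 M T^-3].

Left side: [I^-1 L^2 M T^-2]
Right side: [I^-2 L^4 M^2 T^-5]

The two sides have different dimensions, so the equation is NOT dimensionally consistent.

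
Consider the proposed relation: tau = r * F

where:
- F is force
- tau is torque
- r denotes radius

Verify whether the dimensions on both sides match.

Yes

F (force) has dimensions [L M T^-2].
tau (torque) has dimensions [L^2 M T^-2].
r (radius) has dimensions [L].

Left side: [L^2 M T^-2]
Right side: [L^2 M T^-2]

Both sides have the same dimensions, so the equation is dimensionally consistent.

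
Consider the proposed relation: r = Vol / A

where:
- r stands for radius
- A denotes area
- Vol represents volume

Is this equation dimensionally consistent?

Yes

r (radius) has dimensions [L].
A (area) has dimensions [L^2].
Vol (volume) has dimensions [L^3].

Left side: [L]
Right side: [L]

Both sides have the same dimensions, so the equation is dimensionally consistent.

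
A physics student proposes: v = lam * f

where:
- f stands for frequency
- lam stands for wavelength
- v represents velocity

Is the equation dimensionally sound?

Yes

f (frequency) has dimensions [T^-1].
lam (wavelength) has dimensions [L].
v (velocity) has dimensions [L T^-1].

Left side: [L T^-1]
Right side: [L T^-1]

Both sides have the same dimensions, so the equation is dimensionally consistent.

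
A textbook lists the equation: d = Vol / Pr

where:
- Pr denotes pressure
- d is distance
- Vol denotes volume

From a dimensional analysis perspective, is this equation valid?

No

Pr (pressure) has dimensions [L^-1 M T^-2].
d (distance) has dimensions [L].
Vol (volume) has dimensions [L^3].

Left side: [L]
Right side: [L^4 M^-1 T^2]

The two sides have different dimensions, so the equation is NOT dimensionally consistent.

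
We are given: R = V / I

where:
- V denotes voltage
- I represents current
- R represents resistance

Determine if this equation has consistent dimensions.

Yes

V (voltage) has dimensions [I^-1 L^2 M T^-3].
I (current) has dimensions [I].
R (resistance) has dimensions [I^-2 L^2 M T^-3].

Left side: [I^-2 L^2 M T^-3]
Right side: [I^-2 L^2 M T^-3]

Both sides have the same dimensions, so the equation is dimensionally consistent.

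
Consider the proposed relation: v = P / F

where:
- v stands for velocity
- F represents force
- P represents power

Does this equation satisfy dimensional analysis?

Yes

v (velocity) has dimensions [L T^-1].
F (force) has dimensions [L M T^-2].
P (power) has dimensions [L^2 M T^-3].

Left side: [L T^-1]
Right side: [L T^-1]

Both sides have the same dimensions, so the equation is dimensionally consistent.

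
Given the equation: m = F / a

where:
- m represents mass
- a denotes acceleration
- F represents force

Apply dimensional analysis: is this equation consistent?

Yes

m (mass) has dimensions [M].
a (acceleration) has dimensions [L T^-2].
F (force) has dimensions [L M T^-2].

Left side: [M]
Right side: [M]

Both sides have the same dimensions, so the equation is dimensionally consistent.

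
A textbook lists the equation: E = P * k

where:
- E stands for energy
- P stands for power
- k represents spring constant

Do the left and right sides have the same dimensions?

No

E (energy) has dimensions [L^2 M T^-2].
P (power) has dimensions [L^2 M T^-3].
k (spring constant) has dimensions [M T^-2].

Left side: [L^2 M T^-2]
Right side: [L^2 M^2 T^-5]

The two sides have different dimensions, so the equation is NOT dimensionally consistent.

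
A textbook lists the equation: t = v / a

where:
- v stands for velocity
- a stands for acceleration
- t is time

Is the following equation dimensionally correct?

Yes

v (velocity) has dimensions [L T^-1].
a (acceleration) has dimensions [L T^-2].
t (time) has dimensions [T].

Left side: [T]
Right side: [T]

Both sides have the same dimensions, so the equation is dimensionally consistent.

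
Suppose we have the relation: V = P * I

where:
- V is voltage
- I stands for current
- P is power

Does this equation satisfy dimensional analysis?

No

V (voltage) has dimensions [I^-1 L^2 M T^-3].
I (current) has dimensions [I].
P (power) has dimensions [L^2 M T^-3].

Left side: [I^-1 L^2 M T^-3]
Right side: [I L^2 M T^-3]

The two sides have different dimensions, so the equation is NOT dimensionally consistent.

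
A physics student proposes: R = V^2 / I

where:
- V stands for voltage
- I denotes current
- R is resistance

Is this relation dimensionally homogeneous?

No

V (voltage) has dimensions [I^-1 L^2 M T^-3].
I (current) has dimensions [I].
R (resistance) has dimensions [I^-2 L^2 M T^-3].

Left side: [I^-2 L^2 M T^-3]
Right side: [I^-3 L^4 M^2 T^-6]

The two sides have different dimensions, so the equation is NOT dimensionally consistent.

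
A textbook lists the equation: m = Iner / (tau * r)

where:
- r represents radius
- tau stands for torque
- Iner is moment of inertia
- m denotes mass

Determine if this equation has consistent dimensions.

No

r (radius) has dimensions [L].
tau (torque) has dimensions [L^2 M T^-2].
Iner (moment of inertia) has dimensions [L^2 M].
m (mass) has dimensions [M].

Left side: [M]
Right side: [L^-1 T^2]

The two sides have different dimensions, so the equation is NOT dimensionally consistent.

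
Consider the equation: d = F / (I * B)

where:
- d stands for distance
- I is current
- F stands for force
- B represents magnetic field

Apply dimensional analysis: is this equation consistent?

Yes

d (distance) has dimensions [L].
I (current) has dimensions [I].
F (force) has dimensions [L M T^-2].
B (magnetic field) has dimensions [I^-1 M T^-2].

Left side: [L]
Right side: [L]

Both sides have the same dimensions, so the equation is dimensionally consistent.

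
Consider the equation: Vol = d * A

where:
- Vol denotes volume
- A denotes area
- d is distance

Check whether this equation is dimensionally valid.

Yes

Vol (volume) has dimensions [L^3].
A (area) has dimensions [L^2].
d (distance) has dimensions [L].

Left side: [L^3]
Right side: [L^3]

Both sides have the same dimensions, so the equation is dimensionally consistent.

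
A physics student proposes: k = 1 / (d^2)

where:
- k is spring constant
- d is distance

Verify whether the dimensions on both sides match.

No

k (spring constant) has dimensions [M T^-2].
d (distance) has dimensions [L].

Left side: [M T^-2]
Right side: [L^-2]

The two sides have different dimensions, so the equation is NOT dimensionally consistent.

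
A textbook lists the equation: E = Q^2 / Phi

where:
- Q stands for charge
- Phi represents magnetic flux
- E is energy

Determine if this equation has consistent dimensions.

No

Q (charge) has dimensions [I T].
Phi (magnetic flux) has dimensions [I^-1 L^2 M T^-2].
E (energy) has dimensions [L^2 M T^-2].

Left side: [L^2 M T^-2]
Right side: [I^3 L^-2 M^-1 T^4]

The two sides have different dimensions, so the equation is NOT dimensionally consistent.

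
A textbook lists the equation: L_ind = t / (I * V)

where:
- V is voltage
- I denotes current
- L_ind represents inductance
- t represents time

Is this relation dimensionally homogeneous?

No

V (voltage) has dimensions [I^-1 L^2 M T^-3].
I (current) has dimensions [I].
L_ind (inductance) has dimensions [I^-2 L^2 M T^-2].
t (time) has dimensions [T].

Left side: [I^-2 L^2 M T^-2]
Right side: [L^-2 M^-1 T^4]

The two sides have different dimensions, so the equation is NOT dimensionally consistent.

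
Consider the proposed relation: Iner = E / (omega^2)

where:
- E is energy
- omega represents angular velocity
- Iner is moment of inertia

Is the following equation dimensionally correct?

Yes

E (energy) has dimensions [L^2 M T^-2].
omega (angular velocity) has dimensions [T^-1].
Iner (moment of inertia) has dimensions [L^2 M].

Left side: [L^2 M]
Right side: [L^2 M]

Both sides have the same dimensions, so the equation is dimensionally consistent.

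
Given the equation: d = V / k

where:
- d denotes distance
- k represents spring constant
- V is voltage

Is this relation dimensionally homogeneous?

No

d (distance) has dimensions [L].
k (spring constant) has dimensions [M T^-2].
V (voltage) has dimensions [I^-1 L^2 M T^-3].

Left side: [L]
Right side: [I^-1 L^2 T^-1]

The two sides have different dimensions, so the equation is NOT dimensionally consistent.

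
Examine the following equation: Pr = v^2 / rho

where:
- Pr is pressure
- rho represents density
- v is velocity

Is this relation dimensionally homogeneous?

No

Pr (pressure) has dimensions [L^-1 M T^-2].
rho (density) has dimensions [L^-3 M].
v (velocity) has dimensions [L T^-1].

Left side: [L^-1 M T^-2]
Right side: [L^5 M^-1 T^-2]

The two sides have different dimensions, so the equation is NOT dimensionally consistent.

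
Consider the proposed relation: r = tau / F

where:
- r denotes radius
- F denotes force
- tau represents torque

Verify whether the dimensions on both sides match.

Yes

r (radius) has dimensions [L].
F (force) has dimensions [L M T^-2].
tau (torque) has dimensions [L^2 M T^-2].

Left side: [L]
Right side: [L]

Both sides have the same dimensions, so the equation is dimensionally consistent.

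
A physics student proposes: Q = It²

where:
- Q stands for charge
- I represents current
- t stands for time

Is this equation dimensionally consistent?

No

Q (charge) has dimensions [I T].
I (current) has dimensions [I].
t (time) has dimensions [T].

Left side: [I T]
Right side: [I T^2]

The two sides have different dimensions, so the equation is NOT dimensionally consistent.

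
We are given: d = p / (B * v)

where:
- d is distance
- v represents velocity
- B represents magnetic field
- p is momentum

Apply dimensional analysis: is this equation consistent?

No

d (distance) has dimensions [L].
v (velocity) has dimensions [L T^-1].
B (magnetic field) has dimensions [I^-1 M T^-2].
p (momentum) has dimensions [L M T^-1].

Left side: [L]
Right side: [I T^2]

The two sides have different dimensions, so the equation is NOT dimensionally consistent.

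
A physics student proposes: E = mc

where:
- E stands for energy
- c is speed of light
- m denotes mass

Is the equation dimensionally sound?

No

E (energy) has dimensions [L^2 M T^-2].
c (speed of light) has dimensions [L T^-1].
m (mass) has dimensions [M].

Left side: [L^2 M T^-2]
Right side: [L M T^-1]

The two sides have different dimensions, so the equation is NOT dimensionally consistent.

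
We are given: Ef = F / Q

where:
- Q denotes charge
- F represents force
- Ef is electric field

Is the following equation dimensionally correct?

Yes

Q (charge) has dimensions [I T].
F (force) has dimensions [L M T^-2].
Ef (electric field) has dimensions [I^-1 L M T^-3].

Left side: [I^-1 L M T^-3]
Right side: [I^-1 L M T^-3]

Both sides have the same dimensions, so the equation is dimensionally consistent.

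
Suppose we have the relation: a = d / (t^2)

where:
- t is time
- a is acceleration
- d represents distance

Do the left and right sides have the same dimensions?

Yes

t (time) has dimensions [T].
a (acceleration) has dimensions [L T^-2].
d (distance) has dimensions [L].

Left side: [L T^-2]
Right side: [L T^-2]

Both sides have the same dimensions, so the equation is dimensionally consistent.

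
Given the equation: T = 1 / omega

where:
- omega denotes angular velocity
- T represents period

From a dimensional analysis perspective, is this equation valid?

Yes

omega (angular velocity) has dimensions [T^-1].
T (period) has dimensions [T].

Left side: [T]
Right side: [T]

Both sides have the same dimensions, so the equation is dimensionally consistent.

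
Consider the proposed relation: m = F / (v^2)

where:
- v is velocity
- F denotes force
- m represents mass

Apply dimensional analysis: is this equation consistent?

No

v (velocity) has dimensions [L T^-1].
F (force) has dimensions [L M T^-2].
m (mass) has dimensions [M].

Left side: [M]
Right side: [L^-1 M]

The two sides have different dimensions, so the equation is NOT dimensionally consistent.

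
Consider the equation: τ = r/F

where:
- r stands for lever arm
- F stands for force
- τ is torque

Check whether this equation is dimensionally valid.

No

r (lever arm) has dimensions [L].
F (force) has dimensions [L M T^-2].
τ (torque) has dimensions [L^2 M T^-2].

Left side: [L^2 M T^-2]
Right side: [M^-1 T^2]

The two sides have different dimensions, so the equation is NOT dimensionally consistent.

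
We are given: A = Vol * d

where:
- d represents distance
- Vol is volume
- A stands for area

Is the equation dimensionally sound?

No

d (distance) has dimensions [L].
Vol (volume) has dimensions [L^3].
A (area) has dimensions [L^2].

Left side: [L^2]
Right side: [L^4]

The two sides have different dimensions, so the equation is NOT dimensionally consistent.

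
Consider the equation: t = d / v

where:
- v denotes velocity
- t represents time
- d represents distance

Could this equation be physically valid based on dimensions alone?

Yes

v (velocity) has dimensions [L T^-1].
t (time) has dimensions [T].
d (distance) has dimensions [L].

Left side: [T]
Right side: [T]

Both sides have the same dimensions, so the equation is dimensionally consistent.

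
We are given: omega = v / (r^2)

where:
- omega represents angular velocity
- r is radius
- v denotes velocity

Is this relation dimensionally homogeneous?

No

omega (angular velocity) has dimensions [T^-1].
r (radius) has dimensions [L].
v (velocity) has dimensions [L T^-1].

Left side: [T^-1]
Right side: [L^-1 T^-1]

The two sides have different dimensions, so the equation is NOT dimensionally consistent.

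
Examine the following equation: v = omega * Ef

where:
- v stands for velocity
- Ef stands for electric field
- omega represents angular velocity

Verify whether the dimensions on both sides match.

No

v (velocity) has dimensions [L T^-1].
Ef (electric field) has dimensions [I^-1 L M T^-3].
omega (angular velocity) has dimensions [T^-1].

Left side: [L T^-1]
Right side: [I^-1 L M T^-4]

The two sides have different dimensions, so the equation is NOT dimensionally consistent.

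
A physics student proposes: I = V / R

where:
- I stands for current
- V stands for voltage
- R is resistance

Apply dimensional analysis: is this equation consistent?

Yes

I (current) has dimensions [I].
V (voltage) has dimensions [I^-1 L^2 M T^-3].
R (resistance) has dimensions [I^-2 L^2 M T^-3].

Left side: [I]
Right side: [I]

Both sides have the same dimensions, so the equation is dimensionally consistent.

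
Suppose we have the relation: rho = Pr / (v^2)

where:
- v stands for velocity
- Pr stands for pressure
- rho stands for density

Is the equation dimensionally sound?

Yes

v (velocity) has dimensions [L T^-1].
Pr (pressure) has dimensions [L^-1 M T^-2].
rho (density) has dimensions [L^-3 M].

Left side: [L^-3 M]
Right side: [L^-3 M]

Both sides have the same dimensions, so the equation is dimensionally consistent.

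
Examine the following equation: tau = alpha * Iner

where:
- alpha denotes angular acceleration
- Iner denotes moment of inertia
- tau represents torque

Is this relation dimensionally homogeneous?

Yes

alpha (angular acceleration) has dimensions [T^-2].
Iner (moment of inertia) has dimensions [L^2 M].
tau (torque) has dimensions [L^2 M T^-2].

Left side: [L^2 M T^-2]
Right side: [L^2 M T^-2]

Both sides have the same dimensions, so the equation is dimensionally consistent.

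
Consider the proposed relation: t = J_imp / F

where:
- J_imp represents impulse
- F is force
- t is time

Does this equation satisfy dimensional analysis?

Yes

J_imp (impulse) has dimensions [L M T^-1].
F (force) has dimensions [L M T^-2].
t (time) has dimensions [T].

Left side: [T]
Right side: [T]

Both sides have the same dimensions, so the equation is dimensionally consistent.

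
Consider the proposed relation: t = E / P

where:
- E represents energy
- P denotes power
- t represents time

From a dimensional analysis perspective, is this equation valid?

Yes

E (energy) has dimensions [L^2 M T^-2].
P (power) has dimensions [L^2 M T^-3].
t (time) has dimensions [T].

Left side: [T]
Right side: [T]

Both sides have the same dimensions, so the equation is dimensionally consistent.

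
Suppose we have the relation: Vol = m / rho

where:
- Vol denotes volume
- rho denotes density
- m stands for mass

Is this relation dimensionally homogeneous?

Yes

Vol (volume) has dimensions [L^3].
rho (density) has dimensions [L^-3 M].
m (mass) has dimensions [M].

Left side: [L^3]
Right side: [L^3]

Both sides have the same dimensions, so the equation is dimensionally consistent.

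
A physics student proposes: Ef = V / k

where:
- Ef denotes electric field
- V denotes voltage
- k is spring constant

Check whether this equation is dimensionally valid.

No

Ef (electric field) has dimensions [I^-1 L M T^-3].
V (voltage) has dimensions [I^-1 L^2 M T^-3].
k (spring constant) has dimensions [M T^-2].

Left side: [I^-1 L M T^-3]
Right side: [I^-1 L^2 T^-1]

The two sides have different dimensions, so the equation is NOT dimensionally consistent.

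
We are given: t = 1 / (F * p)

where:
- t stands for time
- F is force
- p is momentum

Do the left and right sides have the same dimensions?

No

t (time) has dimensions [T].
F (force) has dimensions [L M T^-2].
p (momentum) has dimensions [L M T^-1].

Left side: [T]
Right side: [L^-2 M^-2 T^3]

The two sides have different dimensions, so the equation is NOT dimensionally consistent.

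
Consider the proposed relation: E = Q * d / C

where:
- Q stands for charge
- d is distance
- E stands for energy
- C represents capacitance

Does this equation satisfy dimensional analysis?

No

Q (charge) has dimensions [I T].
d (distance) has dimensions [L].
E (energy) has dimensions [L^2 M T^-2].
C (capacitance) has dimensions [I^2 L^-2 M^-1 T^4].

Left side: [L^2 M T^-2]
Right side: [I^-1 L^3 M T^-3]

The two sides have different dimensions, so the equation is NOT dimensionally consistent.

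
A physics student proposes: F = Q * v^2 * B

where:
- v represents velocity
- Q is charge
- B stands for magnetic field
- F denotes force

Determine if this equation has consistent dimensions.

No

v (velocity) has dimensions [L T^-1].
Q (charge) has dimensions [I T].
B (magnetic field) has dimensions [I^-1 M T^-2].
F (force) has dimensions [L M T^-2].

Left side: [L M T^-2]
Right side: [L^2 M T^-3]

The two sides have different dimensions, so the equation is NOT dimensionally consistent.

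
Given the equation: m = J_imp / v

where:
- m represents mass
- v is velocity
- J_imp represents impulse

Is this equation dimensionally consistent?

Yes

m (mass) has dimensions [M].
v (velocity) has dimensions [L T^-1].
J_imp (impulse) has dimensions [L M T^-1].

Left side: [M]
Right side: [M]

Both sides have the same dimensions, so the equation is dimensionally consistent.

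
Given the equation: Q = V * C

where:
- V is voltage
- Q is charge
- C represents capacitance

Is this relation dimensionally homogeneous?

Yes

V (voltage) has dimensions [I^-1 L^2 M T^-3].
Q (charge) has dimensions [I T].
C (capacitance) has dimensions [I^2 L^-2 M^-1 T^4].

Left side: [I T]
Right side: [I T]

Both sides have the same dimensions, so the equation is dimensionally consistent.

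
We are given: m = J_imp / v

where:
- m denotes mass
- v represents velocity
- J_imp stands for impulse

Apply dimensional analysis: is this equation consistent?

Yes

m (mass) has dimensions [M].
v (velocity) has dimensions [L T^-1].
J_imp (impulse) has dimensions [L M T^-1].

Left side: [M]
Right side: [M]

Both sides have the same dimensions, so the equation is dimensionally consistent.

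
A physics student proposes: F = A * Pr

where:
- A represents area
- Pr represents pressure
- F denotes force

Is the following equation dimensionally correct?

Yes

A (area) has dimensions [L^2].
Pr (pressure) has dimensions [L^-1 M T^-2].
F (force) has dimensions [L M T^-2].

Left side: [L M T^-2]
Right side: [L M T^-2]

Both sides have the same dimensions, so the equation is dimensionally consistent.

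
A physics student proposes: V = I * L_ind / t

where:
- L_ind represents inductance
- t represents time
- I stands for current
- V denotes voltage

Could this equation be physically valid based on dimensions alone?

Yes

L_ind (inductance) has dimensions [I^-2 L^2 M T^-2].
t (time) has dimensions [T].
I (current) has dimensions [I].
V (voltage) has dimensions [I^-1 L^2 M T^-3].

Left side: [I^-1 L^2 M T^-3]
Right side: [I^-1 L^2 M T^-3]

Both sides have the same dimensions, so the equation is dimensionally consistent.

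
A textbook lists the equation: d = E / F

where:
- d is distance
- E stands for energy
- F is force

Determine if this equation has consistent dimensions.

Yes

d (distance) has dimensions [L].
E (energy) has dimensions [L^2 M T^-2].
F (force) has dimensions [L M T^-2].

Left side: [L]
Right side: [L]

Both sides have the same dimensions, so the equation is dimensionally consistent.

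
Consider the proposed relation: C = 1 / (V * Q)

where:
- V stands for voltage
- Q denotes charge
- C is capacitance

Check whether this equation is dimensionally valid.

No

V (voltage) has dimensions [I^-1 L^2 M T^-3].
Q (charge) has dimensions [I T].
C (capacitance) has dimensions [I^2 L^-2 M^-1 T^4].

Left side: [I^2 L^-2 M^-1 T^4]
Right side: [L^-2 M^-1 T^2]

The two sides have different dimensions, so the equation is NOT dimensionally consistent.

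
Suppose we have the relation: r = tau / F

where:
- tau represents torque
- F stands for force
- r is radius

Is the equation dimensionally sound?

Yes

tau (torque) has dimensions [L^2 M T^-2].
F (force) has dimensions [L M T^-2].
r (radius) has dimensions [L].

Left side: [L]
Right side: [L]

Both sides have the same dimensions, so the equation is dimensionally consistent.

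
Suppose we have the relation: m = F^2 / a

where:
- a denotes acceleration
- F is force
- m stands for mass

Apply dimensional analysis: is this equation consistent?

No

a (acceleration) has dimensions [L T^-2].
F (force) has dimensions [L M T^-2].
m (mass) has dimensions [M].

Left side: [M]
Right side: [L M^2 T^-2]

The two sides have different dimensions, so the equation is NOT dimensionally consistent.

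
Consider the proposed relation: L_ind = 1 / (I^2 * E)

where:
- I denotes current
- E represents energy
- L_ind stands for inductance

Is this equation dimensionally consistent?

No

I (current) has dimensions [I].
E (energy) has dimensions [L^2 M T^-2].
L_ind (inductance) has dimensions [I^-2 L^2 M T^-2].

Left side: [I^-2 L^2 M T^-2]
Right side: [I^-2 L^-2 M^-1 T^2]

The two sides have different dimensions, so the equation is NOT dimensionally consistent.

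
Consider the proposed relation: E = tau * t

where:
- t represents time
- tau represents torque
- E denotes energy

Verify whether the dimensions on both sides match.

No

t (time) has dimensions [T].
tau (torque) has dimensions [L^2 M T^-2].
E (energy) has dimensions [L^2 M T^-2].

Left side: [L^2 M T^-2]
Right side: [L^2 M T^-1]

The two sides have different dimensions, so the equation is NOT dimensionally consistent.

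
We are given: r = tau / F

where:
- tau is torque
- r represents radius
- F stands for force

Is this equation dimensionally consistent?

Yes

tau (torque) has dimensions [L^2 M T^-2].
r (radius) has dimensions [L].
F (force) has dimensions [L M T^-2].

Left side: [L]
Right side: [L]

Both sides have the same dimensions, so the equation is dimensionally consistent.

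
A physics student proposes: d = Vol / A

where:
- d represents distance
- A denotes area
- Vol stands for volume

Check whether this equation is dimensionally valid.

Yes

d (distance) has dimensions [L].
A (area) has dimensions [L^2].
Vol (volume) has dimensions [L^3].

Left side: [L]
Right side: [L]

Both sides have the same dimensions, so the equation is dimensionally consistent.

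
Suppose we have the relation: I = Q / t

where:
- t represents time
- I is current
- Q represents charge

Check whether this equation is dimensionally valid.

Yes

t (time) has dimensions [T].
I (current) has dimensions [I].
Q (charge) has dimensions [I T].

Left side: [I]
Right side: [I]

Both sides have the same dimensions, so the equation is dimensionally consistent.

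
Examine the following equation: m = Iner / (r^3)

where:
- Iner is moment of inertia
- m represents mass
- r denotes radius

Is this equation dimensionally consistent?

No

Iner (moment of inertia) has dimensions [L^2 M].
m (mass) has dimensions [M].
r (radius) has dimensions [L].

Left side: [M]
Right side: [L^-1 M]

The two sides have different dimensions, so the equation is NOT dimensionally consistent.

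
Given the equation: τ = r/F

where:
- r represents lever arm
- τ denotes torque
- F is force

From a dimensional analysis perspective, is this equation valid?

No

r (lever arm) has dimensions [L].
τ (torque) has dimensions [L^2 M T^-2].
F (force) has dimensions [L M T^-2].

Left side: [L^2 M T^-2]
Right side: [M^-1 T^2]

The two sides have different dimensions, so the equation is NOT dimensionally consistent.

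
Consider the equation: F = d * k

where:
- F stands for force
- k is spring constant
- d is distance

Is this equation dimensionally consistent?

Yes

F (force) has dimensions [L M T^-2].
k (spring constant) has dimensions [M T^-2].
d (distance) has dimensions [L].

Left side: [L M T^-2]
Right side: [L M T^-2]

Both sides have the same dimensions, so the equation is dimensionally consistent.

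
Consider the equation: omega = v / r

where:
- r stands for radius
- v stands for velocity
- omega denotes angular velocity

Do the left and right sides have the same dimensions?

Yes

r (radius) has dimensions [L].
v (velocity) has dimensions [L T^-1].
omega (angular velocity) has dimensions [T^-1].

Left side: [T^-1]
Right side: [T^-1]

Both sides have the same dimensions, so the equation is dimensionally consistent.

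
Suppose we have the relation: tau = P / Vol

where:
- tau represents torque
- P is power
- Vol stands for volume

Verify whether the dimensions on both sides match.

No

tau (torque) has dimensions [L^2 M T^-2].
P (power) has dimensions [L^2 M T^-3].
Vol (volume) has dimensions [L^3].

Left side: [L^2 M T^-2]
Right side: [L^-1 M T^-3]

The two sides have different dimensions, so the equation is NOT dimensionally consistent.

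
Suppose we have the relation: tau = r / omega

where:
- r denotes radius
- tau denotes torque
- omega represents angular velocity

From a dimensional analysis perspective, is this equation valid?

No

r (radius) has dimensions [L].
tau (torque) has dimensions [L^2 M T^-2].
omega (angular velocity) has dimensions [T^-1].

Left side: [L^2 M T^-2]
Right side: [L T]

The two sides have different dimensions, so the equation is NOT dimensionally consistent.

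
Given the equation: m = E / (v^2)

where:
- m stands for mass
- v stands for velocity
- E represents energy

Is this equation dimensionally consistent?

Yes

m (mass) has dimensions [M].
v (velocity) has dimensions [L T^-1].
E (energy) has dimensions [L^2 M T^-2].

Left side: [M]
Right side: [M]

Both sides have the same dimensions, so the equation is dimensionally consistent.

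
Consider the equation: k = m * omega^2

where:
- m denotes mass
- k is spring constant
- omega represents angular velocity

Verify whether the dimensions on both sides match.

Yes

m (mass) has dimensions [M].
k (spring constant) has dimensions [M T^-2].
omega (angular velocity) has dimensions [T^-1].

Left side: [M T^-2]
Right side: [M T^-2]

Both sides have the same dimensions, so the equation is dimensionally consistent.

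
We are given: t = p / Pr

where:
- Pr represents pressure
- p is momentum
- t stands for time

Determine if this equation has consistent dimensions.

No

Pr (pressure) has dimensions [L^-1 M T^-2].
p (momentum) has dimensions [L M T^-1].
t (time) has dimensions [T].

Left side: [T]
Right side: [L^2 T]

The two sides have different dimensions, so the equation is NOT dimensionally consistent.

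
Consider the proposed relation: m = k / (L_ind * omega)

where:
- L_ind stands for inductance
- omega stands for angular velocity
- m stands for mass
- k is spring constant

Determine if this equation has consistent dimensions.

No

L_ind (inductance) has dimensions [I^-2 L^2 M T^-2].
omega (angular velocity) has dimensions [T^-1].
m (mass) has dimensions [M].
k (spring constant) has dimensions [M T^-2].

Left side: [M]
Right side: [I^2 L^-2 T]

The two sides have different dimensions, so the equation is NOT dimensionally consistent.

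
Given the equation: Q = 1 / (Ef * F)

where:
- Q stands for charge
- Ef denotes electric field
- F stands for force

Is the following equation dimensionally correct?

No

Q (charge) has dimensions [I T].
Ef (electric field) has dimensions [I^-1 L M T^-3].
F (force) has dimensions [L M T^-2].

Left side: [I T]
Right side: [I L^-2 M^-2 T^5]

The two sides have different dimensions, so the equation is NOT dimensionally consistent.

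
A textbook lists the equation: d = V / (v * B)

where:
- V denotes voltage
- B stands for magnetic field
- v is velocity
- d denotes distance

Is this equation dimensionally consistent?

Yes

V (voltage) has dimensions [I^-1 L^2 M T^-3].
B (magnetic field) has dimensions [I^-1 M T^-2].
v (velocity) has dimensions [L T^-1].
d (distance) has dimensions [L].

Left side: [L]
Right side: [L]

Both sides have the same dimensions, so the equation is dimensionally consistent.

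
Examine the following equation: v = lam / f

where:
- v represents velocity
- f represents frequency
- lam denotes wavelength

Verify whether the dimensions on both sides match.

No

v (velocity) has dimensions [L T^-1].
f (frequency) has dimensions [T^-1].
lam (wavelength) has dimensions [L].

Left side: [L T^-1]
Right side: [L T]

The two sides have different dimensions, so the equation is NOT dimensionally consistent.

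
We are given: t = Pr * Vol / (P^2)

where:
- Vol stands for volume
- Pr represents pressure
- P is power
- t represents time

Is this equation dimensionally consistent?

No

Vol (volume) has dimensions [L^3].
Pr (pressure) has dimensions [L^-1 M T^-2].
P (power) has dimensions [L^2 M T^-3].
t (time) has dimensions [T].

Left side: [T]
Right side: [L^-2 M^-1 T^4]

The two sides have different dimensions, so the equation is NOT dimensionally consistent.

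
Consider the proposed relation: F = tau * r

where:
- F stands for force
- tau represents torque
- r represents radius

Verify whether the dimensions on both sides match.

No

F (force) has dimensions [L M T^-2].
tau (torque) has dimensions [L^2 M T^-2].
r (radius) has dimensions [L].

Left side: [L M T^-2]
Right side: [L^3 M T^-2]

The two sides have different dimensions, so the equation is NOT dimensionally consistent.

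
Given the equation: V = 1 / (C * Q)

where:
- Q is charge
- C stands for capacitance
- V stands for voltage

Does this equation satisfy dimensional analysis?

No

Q (charge) has dimensions [I T].
C (capacitance) has dimensions [I^2 L^-2 M^-1 T^4].
V (voltage) has dimensions [I^-1 L^2 M T^-3].

Left side: [I^-1 L^2 M T^-3]
Right side: [I^-3 L^2 M T^-5]

The two sides have different dimensions, so the equation is NOT dimensionally consistent.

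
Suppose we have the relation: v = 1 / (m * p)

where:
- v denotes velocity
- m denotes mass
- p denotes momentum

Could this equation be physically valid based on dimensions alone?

No

v (velocity) has dimensions [L T^-1].
m (mass) has dimensions [M].
p (momentum) has dimensions [L M T^-1].

Left side: [L T^-1]
Right side: [L^-1 M^-2 T]

The two sides have different dimensions, so the equation is NOT dimensionally consistent.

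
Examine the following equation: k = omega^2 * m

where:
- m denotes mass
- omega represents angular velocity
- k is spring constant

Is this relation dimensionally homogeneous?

Yes

m (mass) has dimensions [M].
omega (angular velocity) has dimensions [T^-1].
k (spring constant) has dimensions [M T^-2].

Left side: [M T^-2]
Right side: [M T^-2]

Both sides have the same dimensions, so the equation is dimensionally consistent.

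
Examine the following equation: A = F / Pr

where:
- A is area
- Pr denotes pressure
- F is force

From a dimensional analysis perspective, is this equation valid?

Yes

A (area) has dimensions [L^2].
Pr (pressure) has dimensions [L^-1 M T^-2].
F (force) has dimensions [L M T^-2].

Left side: [L^2]
Right side: [L^2]

Both sides have the same dimensions, so the equation is dimensionally consistent.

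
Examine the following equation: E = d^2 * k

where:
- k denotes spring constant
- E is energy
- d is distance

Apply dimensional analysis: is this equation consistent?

Yes

k (spring constant) has dimensions [M T^-2].
E (energy) has dimensions [L^2 M T^-2].
d (distance) has dimensions [L].

Left side: [L^2 M T^-2]
Right side: [L^2 M T^-2]

Both sides have the same dimensions, so the equation is dimensionally consistent.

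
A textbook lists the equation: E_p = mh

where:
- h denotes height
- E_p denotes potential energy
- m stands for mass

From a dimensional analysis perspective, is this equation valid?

No

h (height) has dimensions [L].
E_p (potential energy) has dimensions [L^2 M T^-2].
m (mass) has dimensions [M].

Left side: [L^2 M T^-2]
Right side: [L M]

The two sides have different dimensions, so the equation is NOT dimensionally consistent.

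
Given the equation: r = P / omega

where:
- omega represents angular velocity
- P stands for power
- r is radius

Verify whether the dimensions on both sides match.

No

omega (angular velocity) has dimensions [T^-1].
P (power) has dimensions [L^2 M T^-3].
r (radius) has dimensions [L].

Left side: [L]
Right side: [L^2 M T^-2]

The two sides have different dimensions, so the equation is NOT dimensionally consistent.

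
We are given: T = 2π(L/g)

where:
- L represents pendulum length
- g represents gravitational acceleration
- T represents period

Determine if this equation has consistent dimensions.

No

L (pendulum length) has dimensions [L].
g (gravitational acceleration) has dimensions [L T^-2].
T (period) has dimensions [T].

Left side: [T]
Right side: [T^2]

The two sides have different dimensions, so the equation is NOT dimensionally consistent.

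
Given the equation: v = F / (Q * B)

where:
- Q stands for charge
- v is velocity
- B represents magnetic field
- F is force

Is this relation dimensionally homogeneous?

Yes

Q (charge) has dimensions [I T].
v (velocity) has dimensions [L T^-1].
B (magnetic field) has dimensions [I^-1 M T^-2].
F (force) has dimensions [L M T^-2].

Left side: [L T^-1]
Right side: [L T^-1]

Both sides have the same dimensions, so the equation is dimensionally consistent.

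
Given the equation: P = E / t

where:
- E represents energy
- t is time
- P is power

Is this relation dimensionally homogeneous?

Yes

E (energy) has dimensions [L^2 M T^-2].
t (time) has dimensions [T].
P (power) has dimensions [L^2 M T^-3].

Left side: [L^2 M T^-3]
Right side: [L^2 M T^-3]

Both sides have the same dimensions, so the equation is dimensionally consistent.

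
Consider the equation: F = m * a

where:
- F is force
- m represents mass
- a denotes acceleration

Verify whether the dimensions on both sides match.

Yes

F (force) has dimensions [L M T^-2].
m (mass) has dimensions [M].
a (acceleration) has dimensions [L T^-2].

Left side: [L M T^-2]
Right side: [L M T^-2]

Both sides have the same dimensions, so the equation is dimensionally consistent.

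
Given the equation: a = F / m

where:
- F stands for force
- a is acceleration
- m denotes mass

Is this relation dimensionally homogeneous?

Yes

F (force) has dimensions [L M T^-2].
a (acceleration) has dimensions [L T^-2].
m (mass) has dimensions [M].

Left side: [L T^-2]
Right side: [L T^-2]

Both sides have the same dimensions, so the equation is dimensionally consistent.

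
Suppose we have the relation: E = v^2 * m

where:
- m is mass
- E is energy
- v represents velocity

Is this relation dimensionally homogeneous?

Yes

m (mass) has dimensions [M].
E (energy) has dimensions [L^2 M T^-2].
v (velocity) has dimensions [L T^-1].

Left side: [L^2 M T^-2]
Right side: [L^2 M T^-2]

Both sides have the same dimensions, so the equation is dimensionally consistent.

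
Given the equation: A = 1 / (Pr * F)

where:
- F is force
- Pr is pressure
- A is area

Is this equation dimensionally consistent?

No

F (force) has dimensions [L M T^-2].
Pr (pressure) has dimensions [L^-1 M T^-2].
A (area) has dimensions [L^2].

Left side: [L^2]
Right side: [M^-2 T^4]

The two sides have different dimensions, so the equation is NOT dimensionally consistent.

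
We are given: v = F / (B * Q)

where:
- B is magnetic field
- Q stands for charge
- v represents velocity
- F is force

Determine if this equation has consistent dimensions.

Yes

B (magnetic field) has dimensions [I^-1 M T^-2].
Q (charge) has dimensions [I T].
v (velocity) has dimensions [L T^-1].
F (force) has dimensions [L M T^-2].

Left side: [L T^-1]
Right side: [L T^-1]

Both sides have the same dimensions, so the equation is dimensionally consistent.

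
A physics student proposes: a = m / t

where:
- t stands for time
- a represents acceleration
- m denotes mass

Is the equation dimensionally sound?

No

t (time) has dimensions [T].
a (acceleration) has dimensions [L T^-2].
m (mass) has dimensions [M].

Left side: [L T^-2]
Right side: [M T^-1]

The two sides have different dimensions, so the equation is NOT dimensionally consistent.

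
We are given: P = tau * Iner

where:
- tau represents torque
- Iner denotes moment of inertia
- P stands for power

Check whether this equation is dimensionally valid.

No

tau (torque) has dimensions [L^2 M T^-2].
Iner (moment of inertia) has dimensions [L^2 M].
P (power) has dimensions [L^2 M T^-3].

Left side: [L^2 M T^-3]
Right side: [L^4 M^2 T^-2]

The two sides have different dimensions, so the equation is NOT dimensionally consistent.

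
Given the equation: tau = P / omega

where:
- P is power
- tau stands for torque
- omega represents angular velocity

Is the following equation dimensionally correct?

Yes

P (power) has dimensions [L^2 M T^-3].
tau (torque) has dimensions [L^2 M T^-2].
omega (angular velocity) has dimensions [T^-1].

Left side: [L^2 M T^-2]
Right side: [L^2 M T^-2]

Both sides have the same dimensions, so the equation is dimensionally consistent.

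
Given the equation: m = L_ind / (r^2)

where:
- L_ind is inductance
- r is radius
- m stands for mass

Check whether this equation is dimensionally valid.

No

L_ind (inductance) has dimensions [I^-2 L^2 M T^-2].
r (radius) has dimensions [L].
m (mass) has dimensions [M].

Left side: [M]
Right side: [I^-2 M T^-2]

The two sides have different dimensions, so the equation is NOT dimensionally consistent.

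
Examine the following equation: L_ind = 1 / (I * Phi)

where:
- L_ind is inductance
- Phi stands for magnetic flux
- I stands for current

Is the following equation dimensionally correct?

No

L_ind (inductance) has dimensions [I^-2 L^2 M T^-2].
Phi (magnetic flux) has dimensions [I^-1 L^2 M T^-2].
I (current) has dimensions [I].

Left side: [I^-2 L^2 M T^-2]
Right side: [L^-2 M^-1 T^2]

The two sides have different dimensions, so the equation is NOT dimensionally consistent.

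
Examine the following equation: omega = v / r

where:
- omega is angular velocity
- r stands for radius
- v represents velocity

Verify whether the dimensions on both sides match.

Yes

omega (angular velocity) has dimensions [T^-1].
r (radius) has dimensions [L].
v (velocity) has dimensions [L T^-1].

Left side: [T^-1]
Right side: [T^-1]

Both sides have the same dimensions, so the equation is dimensionally consistent.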